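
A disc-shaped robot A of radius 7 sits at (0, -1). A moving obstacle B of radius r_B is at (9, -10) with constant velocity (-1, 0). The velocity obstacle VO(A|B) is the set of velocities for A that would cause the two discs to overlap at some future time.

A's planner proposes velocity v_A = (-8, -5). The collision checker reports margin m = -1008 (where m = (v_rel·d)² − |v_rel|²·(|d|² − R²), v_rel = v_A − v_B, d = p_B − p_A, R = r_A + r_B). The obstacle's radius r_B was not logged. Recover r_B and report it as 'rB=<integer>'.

m = -1008
d = (9, -9);  v_rel = (-7, -5),  |v_rel|² = 74
v_rel×d = (-7)·(-9) − (-5)·(9) = 108
since m = R²·74 − 108²:  R² = (11664 + -1008) / 74 = 144
R = √144 = 12  ⇒  r_B = 12 − 7 = 5

rB=5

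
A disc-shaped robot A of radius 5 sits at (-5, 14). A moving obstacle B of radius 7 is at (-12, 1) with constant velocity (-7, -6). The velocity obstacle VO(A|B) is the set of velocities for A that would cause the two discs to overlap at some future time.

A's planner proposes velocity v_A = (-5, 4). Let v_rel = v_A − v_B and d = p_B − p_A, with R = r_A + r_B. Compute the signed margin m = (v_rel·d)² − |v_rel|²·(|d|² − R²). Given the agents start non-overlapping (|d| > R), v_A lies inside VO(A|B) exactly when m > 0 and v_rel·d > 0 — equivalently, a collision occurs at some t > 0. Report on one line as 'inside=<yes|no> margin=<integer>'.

d = (-7, -13),  |d|² = 218;  R = 5+7 = 12,  c = 218−12² = 74
v_rel = (2, 10),  |v_rel|² = 104;  v_rel·d = (2)·(-7) + (10)·(-13) = -144
104·t² + 288·t + 74 = 0  ⇒  m = (-144)² − 104·74 = 13040
m = 13040 > 0,  v_rel·d = -144 < 0  ⇒  outside

inside=no margin=13040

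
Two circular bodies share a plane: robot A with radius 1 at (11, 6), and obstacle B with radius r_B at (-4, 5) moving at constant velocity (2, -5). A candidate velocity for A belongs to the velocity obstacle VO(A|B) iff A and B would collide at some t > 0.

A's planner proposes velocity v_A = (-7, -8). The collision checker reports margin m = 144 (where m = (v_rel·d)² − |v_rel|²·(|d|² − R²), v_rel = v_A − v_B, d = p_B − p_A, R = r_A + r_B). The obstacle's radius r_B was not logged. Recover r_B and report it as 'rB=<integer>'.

m = 144
d = (-15, -1);  v_rel = (-9, -3),  |v_rel|² = 90
v_rel×d = (-9)·(-1) − (-3)·(-15) = -36
since m = R²·90 − (-36)²:  R² = (1296 + 144) / 90 = 16
R = √16 = 4  ⇒  r_B = 4 − 1 = 3

rB=3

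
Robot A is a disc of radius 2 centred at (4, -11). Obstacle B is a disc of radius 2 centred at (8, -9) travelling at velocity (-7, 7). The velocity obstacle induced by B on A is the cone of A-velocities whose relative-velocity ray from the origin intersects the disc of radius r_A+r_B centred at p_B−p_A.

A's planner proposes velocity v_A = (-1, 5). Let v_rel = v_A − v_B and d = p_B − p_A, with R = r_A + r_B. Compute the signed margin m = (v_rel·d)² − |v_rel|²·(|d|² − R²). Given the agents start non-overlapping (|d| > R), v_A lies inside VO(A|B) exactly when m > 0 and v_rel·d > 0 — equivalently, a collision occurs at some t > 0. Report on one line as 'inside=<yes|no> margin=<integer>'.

d = (4, 2),  |d|² = 20;  R = 2+2 = 4,  c = 20−4² = 4
v_rel = (6, -2),  |v_rel|² = 40;  v_rel·d = (6)·(4) + (-2)·(2) = 20
40·t² − 40·t + 4 = 0  ⇒  m = 20² − 40·4 = 240
m = 240 > 0,  v_rel·d = 20 > 0  ⇒  inside

inside=yes margin=240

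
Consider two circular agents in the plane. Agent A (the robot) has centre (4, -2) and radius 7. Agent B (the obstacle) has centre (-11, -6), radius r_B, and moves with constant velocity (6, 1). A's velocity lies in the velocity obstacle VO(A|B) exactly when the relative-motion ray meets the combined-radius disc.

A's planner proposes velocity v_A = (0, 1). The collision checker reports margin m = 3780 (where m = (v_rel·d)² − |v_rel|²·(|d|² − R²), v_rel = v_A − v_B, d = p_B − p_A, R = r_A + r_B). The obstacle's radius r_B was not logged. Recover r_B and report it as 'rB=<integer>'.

m = 3780
d = (-15, -4);  v_rel = (-6, 0),  |v_rel|² = 36
v_rel×d = (-6)·(-4) − (0)·(-15) = 24
since m = R²·36 − 24²:  R² = (576 + 3780) / 36 = 121
R = √121 = 11  ⇒  r_B = 11 − 7 = 4

rB=4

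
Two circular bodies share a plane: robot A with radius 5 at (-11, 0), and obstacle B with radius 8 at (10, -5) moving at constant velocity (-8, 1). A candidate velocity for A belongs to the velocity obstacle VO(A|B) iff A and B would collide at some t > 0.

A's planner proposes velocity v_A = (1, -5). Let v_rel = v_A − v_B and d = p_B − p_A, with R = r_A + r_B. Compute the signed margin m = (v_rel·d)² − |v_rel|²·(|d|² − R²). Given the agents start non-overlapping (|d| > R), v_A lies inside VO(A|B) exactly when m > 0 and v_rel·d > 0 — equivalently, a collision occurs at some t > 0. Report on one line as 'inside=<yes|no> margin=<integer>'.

d = (21, -5),  |d|² = 466;  R = 5+8 = 13,  c = 466−13² = 297
v_rel = (9, -6),  |v_rel|² = 117;  v_rel·d = (9)·(21) + (-6)·(-5) = 219
117·t² − 438·t + 297 = 0  ⇒  m = 219² − 117·297 = 13212
m = 13212 > 0,  v_rel·d = 219 > 0  ⇒  inside

inside=yes margin=13212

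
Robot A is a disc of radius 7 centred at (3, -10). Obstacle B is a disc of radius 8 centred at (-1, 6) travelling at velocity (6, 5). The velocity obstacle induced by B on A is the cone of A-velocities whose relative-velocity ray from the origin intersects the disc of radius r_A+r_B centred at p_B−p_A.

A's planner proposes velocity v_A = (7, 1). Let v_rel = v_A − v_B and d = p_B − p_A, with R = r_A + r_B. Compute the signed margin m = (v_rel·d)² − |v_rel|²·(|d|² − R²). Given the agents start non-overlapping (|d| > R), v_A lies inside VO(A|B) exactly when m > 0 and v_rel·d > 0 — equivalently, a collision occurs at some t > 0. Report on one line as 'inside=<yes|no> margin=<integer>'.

d = (-4, 16),  |d|² = 272;  R = 7+8 = 15,  c = 272−15² = 47
v_rel = (1, -4),  |v_rel|² = 17;  v_rel·d = (1)·(-4) + (-4)·(16) = -68
17·t² + 136·t + 47 = 0  ⇒  m = (-68)² − 17·47 = 3825
m = 3825 > 0,  v_rel·d = -68 < 0  ⇒  outside

inside=no margin=3825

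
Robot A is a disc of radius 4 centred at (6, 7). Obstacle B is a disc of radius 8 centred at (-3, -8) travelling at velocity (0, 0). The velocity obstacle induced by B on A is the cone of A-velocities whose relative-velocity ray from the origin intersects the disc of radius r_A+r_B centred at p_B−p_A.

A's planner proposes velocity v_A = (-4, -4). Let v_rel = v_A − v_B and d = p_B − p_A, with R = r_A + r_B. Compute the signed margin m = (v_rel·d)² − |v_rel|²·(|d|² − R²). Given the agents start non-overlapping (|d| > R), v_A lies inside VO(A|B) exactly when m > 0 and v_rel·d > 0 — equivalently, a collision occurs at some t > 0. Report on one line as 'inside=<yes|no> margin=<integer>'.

d = (-9, -15),  |d|² = 306;  R = 4+8 = 12,  c = 306−12² = 162
v_rel = (-4, -4),  |v_rel|² = 32;  v_rel·d = (-4)·(-9) + (-4)·(-15) = 96
32·t² − 192·t + 162 = 0  ⇒  m = 96² − 32·162 = 4032
m = 4032 > 0,  v_rel·d = 96 > 0  ⇒  inside

inside=yes margin=4032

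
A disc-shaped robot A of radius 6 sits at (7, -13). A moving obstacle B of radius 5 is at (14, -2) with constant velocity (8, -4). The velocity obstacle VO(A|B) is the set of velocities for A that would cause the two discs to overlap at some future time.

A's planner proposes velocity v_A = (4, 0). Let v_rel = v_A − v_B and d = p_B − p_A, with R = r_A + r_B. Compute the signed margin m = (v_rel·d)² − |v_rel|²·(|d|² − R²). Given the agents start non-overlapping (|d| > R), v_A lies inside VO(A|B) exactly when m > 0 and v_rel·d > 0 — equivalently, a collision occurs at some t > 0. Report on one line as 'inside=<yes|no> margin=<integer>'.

d = (7, 11),  |d|² = 170;  R = 6+5 = 11,  c = 170−11² = 49
v_rel = (-4, 4),  |v_rel|² = 32;  v_rel·d = (-4)·(7) + (4)·(11) = 16
32·t² − 32·t + 49 = 0  ⇒  m = 16² − 32·49 = -1312
m = -1312 < 0,  v_rel·d = 16 > 0  ⇒  outside

inside=no margin=-1312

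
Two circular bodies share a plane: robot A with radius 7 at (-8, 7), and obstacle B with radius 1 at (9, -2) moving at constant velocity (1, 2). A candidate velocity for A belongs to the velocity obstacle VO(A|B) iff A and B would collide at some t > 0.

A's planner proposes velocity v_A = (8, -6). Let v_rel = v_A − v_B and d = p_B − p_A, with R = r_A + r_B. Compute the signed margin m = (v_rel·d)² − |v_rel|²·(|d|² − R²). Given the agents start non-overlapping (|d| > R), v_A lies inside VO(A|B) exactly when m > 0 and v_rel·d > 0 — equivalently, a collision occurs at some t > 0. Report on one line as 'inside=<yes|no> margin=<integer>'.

d = (17, -9),  |d|² = 370;  R = 7+1 = 8,  c = 370−8² = 306
v_rel = (7, -8),  |v_rel|² = 113;  v_rel·d = (7)·(17) + (-8)·(-9) = 191
113·t² − 382·t + 306 = 0  ⇒  m = 191² − 113·306 = 1903
m = 1903 > 0,  v_rel·d = 191 > 0  ⇒  inside

inside=yes margin=1903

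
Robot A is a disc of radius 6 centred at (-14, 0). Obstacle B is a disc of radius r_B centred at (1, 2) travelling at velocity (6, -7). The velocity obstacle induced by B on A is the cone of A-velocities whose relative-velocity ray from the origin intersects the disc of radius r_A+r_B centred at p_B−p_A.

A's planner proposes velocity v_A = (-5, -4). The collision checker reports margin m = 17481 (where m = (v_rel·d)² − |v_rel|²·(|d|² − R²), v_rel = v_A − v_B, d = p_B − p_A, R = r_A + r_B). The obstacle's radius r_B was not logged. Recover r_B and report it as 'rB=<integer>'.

m = 17481
d = (15, 2);  v_rel = (-11, 3),  |v_rel|² = 130
v_rel×d = (-11)·(2) − (3)·(15) = -67
since m = R²·130 − (-67)²:  R² = (4489 + 17481) / 130 = 169
R = √169 = 13  ⇒  r_B = 13 − 6 = 7

rB=7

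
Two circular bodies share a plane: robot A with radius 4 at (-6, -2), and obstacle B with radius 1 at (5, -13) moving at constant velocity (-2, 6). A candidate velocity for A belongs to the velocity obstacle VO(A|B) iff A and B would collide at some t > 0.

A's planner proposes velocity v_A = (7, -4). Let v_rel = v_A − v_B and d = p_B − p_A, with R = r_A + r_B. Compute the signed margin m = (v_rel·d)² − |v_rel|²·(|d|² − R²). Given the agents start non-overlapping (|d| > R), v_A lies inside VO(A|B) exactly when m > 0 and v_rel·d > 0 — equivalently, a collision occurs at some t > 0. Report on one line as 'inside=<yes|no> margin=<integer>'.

d = (11, -11),  |d|² = 242;  R = 4+1 = 5,  c = 242−5² = 217
v_rel = (9, -10),  |v_rel|² = 181;  v_rel·d = (9)·(11) + (-10)·(-11) = 209
181·t² − 418·t + 217 = 0  ⇒  m = 209² − 181·217 = 4404
m = 4404 > 0,  v_rel·d = 209 > 0  ⇒  inside

inside=yes margin=4404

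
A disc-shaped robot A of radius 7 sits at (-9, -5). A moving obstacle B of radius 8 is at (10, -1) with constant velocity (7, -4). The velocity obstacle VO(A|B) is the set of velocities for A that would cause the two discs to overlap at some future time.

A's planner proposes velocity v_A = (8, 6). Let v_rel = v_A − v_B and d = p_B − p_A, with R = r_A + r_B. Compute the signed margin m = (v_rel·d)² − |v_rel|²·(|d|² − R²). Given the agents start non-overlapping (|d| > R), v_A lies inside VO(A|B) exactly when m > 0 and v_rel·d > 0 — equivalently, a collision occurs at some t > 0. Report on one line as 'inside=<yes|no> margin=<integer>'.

d = (19, 4),  |d|² = 377;  R = 7+8 = 15,  c = 377−15² = 152
v_rel = (1, 10),  |v_rel|² = 101;  v_rel·d = (1)·(19) + (10)·(4) = 59
101·t² − 118·t + 152 = 0  ⇒  m = 59² − 101·152 = -11871
m = -11871 < 0,  v_rel·d = 59 > 0  ⇒  outside

inside=no margin=-11871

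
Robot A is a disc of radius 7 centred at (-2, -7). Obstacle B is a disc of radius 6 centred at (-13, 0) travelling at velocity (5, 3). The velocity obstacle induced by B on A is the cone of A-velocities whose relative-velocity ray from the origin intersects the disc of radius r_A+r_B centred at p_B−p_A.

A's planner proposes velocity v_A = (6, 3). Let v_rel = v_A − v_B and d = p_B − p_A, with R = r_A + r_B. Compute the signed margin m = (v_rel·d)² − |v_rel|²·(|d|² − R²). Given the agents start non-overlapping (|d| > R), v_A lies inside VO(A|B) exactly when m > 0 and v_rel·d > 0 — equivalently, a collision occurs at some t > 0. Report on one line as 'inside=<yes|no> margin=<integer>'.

d = (-11, 7),  |d|² = 170;  R = 7+6 = 13,  c = 170−13² = 1
v_rel = (1, 0),  |v_rel|² = 1;  v_rel·d = (1)·(-11) + (0)·(7) = -11
1·t² + 22·t + 1 = 0  ⇒  m = (-11)² − 1·1 = 120
m = 120 > 0,  v_rel·d = -11 < 0  ⇒  outside

inside=no margin=120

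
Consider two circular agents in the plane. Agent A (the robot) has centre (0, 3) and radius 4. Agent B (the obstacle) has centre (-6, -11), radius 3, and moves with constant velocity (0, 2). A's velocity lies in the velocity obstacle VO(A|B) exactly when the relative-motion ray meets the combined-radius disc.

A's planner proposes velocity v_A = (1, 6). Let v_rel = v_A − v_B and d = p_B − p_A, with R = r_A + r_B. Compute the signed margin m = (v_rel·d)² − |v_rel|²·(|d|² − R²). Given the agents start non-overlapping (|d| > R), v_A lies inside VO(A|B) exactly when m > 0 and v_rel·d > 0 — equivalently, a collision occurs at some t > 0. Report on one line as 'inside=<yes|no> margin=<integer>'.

d = (-6, -14),  |d|² = 232;  R = 4+3 = 7,  c = 232−7² = 183
v_rel = (1, 4),  |v_rel|² = 17;  v_rel·d = (1)·(-6) + (4)·(-14) = -62
17·t² + 124·t + 183 = 0  ⇒  m = (-62)² − 17·183 = 733
m = 733 > 0,  v_rel·d = -62 < 0  ⇒  outside

inside=no margin=733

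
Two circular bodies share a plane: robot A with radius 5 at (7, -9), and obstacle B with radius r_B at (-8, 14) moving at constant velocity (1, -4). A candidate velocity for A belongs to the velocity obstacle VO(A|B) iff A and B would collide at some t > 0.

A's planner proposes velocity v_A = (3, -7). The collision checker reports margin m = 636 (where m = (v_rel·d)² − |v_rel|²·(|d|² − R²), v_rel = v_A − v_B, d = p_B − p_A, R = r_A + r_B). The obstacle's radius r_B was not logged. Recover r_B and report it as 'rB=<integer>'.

m = 636
d = (-15, 23);  v_rel = (2, -3),  |v_rel|² = 13
v_rel×d = (2)·(23) − (-3)·(-15) = 1
since m = R²·13 − 1²:  R² = (1 + 636) / 13 = 49
R = √49 = 7  ⇒  r_B = 7 − 5 = 2

rB=2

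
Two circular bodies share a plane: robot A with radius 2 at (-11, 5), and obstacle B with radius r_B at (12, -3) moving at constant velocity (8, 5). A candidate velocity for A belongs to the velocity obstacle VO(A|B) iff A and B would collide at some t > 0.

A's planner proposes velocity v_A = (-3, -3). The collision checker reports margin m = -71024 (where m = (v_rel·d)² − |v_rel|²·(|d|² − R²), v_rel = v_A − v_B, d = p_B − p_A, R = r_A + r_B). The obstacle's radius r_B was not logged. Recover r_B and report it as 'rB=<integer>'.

m = -71024
d = (23, -8);  v_rel = (-11, -8),  |v_rel|² = 185
v_rel×d = (-11)·(-8) − (-8)·(23) = 272
since m = R²·185 − 272²:  R² = (73984 + -71024) / 185 = 16
R = √16 = 4  ⇒  r_B = 4 − 2 = 2

rB=2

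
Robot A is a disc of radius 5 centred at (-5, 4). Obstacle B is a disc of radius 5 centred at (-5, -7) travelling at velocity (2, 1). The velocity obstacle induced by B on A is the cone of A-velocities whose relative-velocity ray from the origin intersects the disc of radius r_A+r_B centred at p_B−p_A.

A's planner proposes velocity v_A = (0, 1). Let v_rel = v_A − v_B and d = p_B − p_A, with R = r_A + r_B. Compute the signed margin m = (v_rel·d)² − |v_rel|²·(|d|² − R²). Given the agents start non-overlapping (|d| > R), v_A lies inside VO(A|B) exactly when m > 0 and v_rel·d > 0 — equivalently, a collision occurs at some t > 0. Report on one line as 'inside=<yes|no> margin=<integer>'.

d = (0, -11),  |d|² = 121;  R = 5+5 = 10,  c = 121−10² = 21
v_rel = (-2, 0),  |v_rel|² = 4;  v_rel·d = (-2)·(0) + (0)·(-11) = 0
4·t² − 0·t + 21 = 0  ⇒  m = 0² − 4·21 = -84
m = -84 < 0,  v_rel·d = 0 = 0  ⇒  outside

inside=no margin=-84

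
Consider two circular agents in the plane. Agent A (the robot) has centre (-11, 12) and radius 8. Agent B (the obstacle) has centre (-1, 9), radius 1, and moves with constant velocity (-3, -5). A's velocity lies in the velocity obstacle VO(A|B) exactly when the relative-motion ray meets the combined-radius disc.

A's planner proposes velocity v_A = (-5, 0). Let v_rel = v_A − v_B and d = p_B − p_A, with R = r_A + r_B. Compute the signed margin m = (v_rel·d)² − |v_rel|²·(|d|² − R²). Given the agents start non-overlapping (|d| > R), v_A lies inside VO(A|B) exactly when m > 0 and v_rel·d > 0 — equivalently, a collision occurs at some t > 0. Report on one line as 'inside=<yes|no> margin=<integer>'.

d = (10, -3),  |d|² = 109;  R = 8+1 = 9,  c = 109−9² = 28
v_rel = (-2, 5),  |v_rel|² = 29;  v_rel·d = (-2)·(10) + (5)·(-3) = -35
29·t² + 70·t + 28 = 0  ⇒  m = (-35)² − 29·28 = 413
m = 413 > 0,  v_rel·d = -35 < 0  ⇒  outside

inside=no margin=413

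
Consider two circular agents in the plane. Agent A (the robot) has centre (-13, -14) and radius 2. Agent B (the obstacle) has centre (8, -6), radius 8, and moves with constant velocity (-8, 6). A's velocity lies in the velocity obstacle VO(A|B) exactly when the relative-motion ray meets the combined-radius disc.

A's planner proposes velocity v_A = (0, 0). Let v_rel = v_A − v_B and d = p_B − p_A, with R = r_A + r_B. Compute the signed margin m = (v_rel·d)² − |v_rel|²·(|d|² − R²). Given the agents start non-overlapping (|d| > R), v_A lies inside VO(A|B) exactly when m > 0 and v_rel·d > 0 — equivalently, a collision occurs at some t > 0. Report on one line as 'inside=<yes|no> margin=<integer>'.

d = (21, 8),  |d|² = 505;  R = 2+8 = 10,  c = 505−10² = 405
v_rel = (8, -6),  |v_rel|² = 100;  v_rel·d = (8)·(21) + (-6)·(8) = 120
100·t² − 240·t + 405 = 0  ⇒  m = 120² − 100·405 = -26100
m = -26100 < 0,  v_rel·d = 120 > 0  ⇒  outside

inside=no margin=-26100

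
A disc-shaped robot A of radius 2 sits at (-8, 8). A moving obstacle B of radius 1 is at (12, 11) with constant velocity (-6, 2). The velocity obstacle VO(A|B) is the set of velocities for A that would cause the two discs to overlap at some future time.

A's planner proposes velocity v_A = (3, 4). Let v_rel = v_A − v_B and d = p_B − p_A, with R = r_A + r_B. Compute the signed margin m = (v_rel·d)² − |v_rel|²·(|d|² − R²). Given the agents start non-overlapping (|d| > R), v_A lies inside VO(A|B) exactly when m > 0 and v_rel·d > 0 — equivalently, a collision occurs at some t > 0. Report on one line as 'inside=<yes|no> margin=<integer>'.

d = (20, 3),  |d|² = 409;  R = 2+1 = 3,  c = 409−3² = 400
v_rel = (9, 2),  |v_rel|² = 85;  v_rel·d = (9)·(20) + (2)·(3) = 186
85·t² − 372·t + 400 = 0  ⇒  m = 186² − 85·400 = 596
m = 596 > 0,  v_rel·d = 186 > 0  ⇒  inside

inside=yes margin=596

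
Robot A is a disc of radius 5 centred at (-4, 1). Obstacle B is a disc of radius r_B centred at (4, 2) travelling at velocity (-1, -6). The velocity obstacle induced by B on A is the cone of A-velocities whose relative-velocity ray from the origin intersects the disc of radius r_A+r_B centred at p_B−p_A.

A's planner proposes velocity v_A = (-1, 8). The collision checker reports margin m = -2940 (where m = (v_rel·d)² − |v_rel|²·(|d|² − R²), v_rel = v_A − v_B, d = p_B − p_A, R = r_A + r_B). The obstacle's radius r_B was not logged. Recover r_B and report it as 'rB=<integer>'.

m = -2940
d = (8, 1);  v_rel = (0, 14),  |v_rel|² = 196
v_rel×d = (0)·(1) − (14)·(8) = -112
since m = R²·196 − (-112)²:  R² = (12544 + -2940) / 196 = 49
R = √49 = 7  ⇒  r_B = 7 − 5 = 2

rB=2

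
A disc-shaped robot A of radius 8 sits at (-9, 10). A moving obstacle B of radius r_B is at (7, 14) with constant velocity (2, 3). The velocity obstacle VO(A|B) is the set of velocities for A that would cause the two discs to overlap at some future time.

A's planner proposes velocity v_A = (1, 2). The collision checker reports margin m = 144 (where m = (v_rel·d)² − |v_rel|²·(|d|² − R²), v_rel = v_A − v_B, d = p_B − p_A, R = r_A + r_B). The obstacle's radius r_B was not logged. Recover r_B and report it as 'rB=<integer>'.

m = 144
d = (16, 4);  v_rel = (-1, -1),  |v_rel|² = 2
v_rel×d = (-1)·(4) − (-1)·(16) = 12
since m = R²·2 − 12²:  R² = (144 + 144) / 2 = 144
R = √144 = 12  ⇒  r_B = 12 − 8 = 4

rB=4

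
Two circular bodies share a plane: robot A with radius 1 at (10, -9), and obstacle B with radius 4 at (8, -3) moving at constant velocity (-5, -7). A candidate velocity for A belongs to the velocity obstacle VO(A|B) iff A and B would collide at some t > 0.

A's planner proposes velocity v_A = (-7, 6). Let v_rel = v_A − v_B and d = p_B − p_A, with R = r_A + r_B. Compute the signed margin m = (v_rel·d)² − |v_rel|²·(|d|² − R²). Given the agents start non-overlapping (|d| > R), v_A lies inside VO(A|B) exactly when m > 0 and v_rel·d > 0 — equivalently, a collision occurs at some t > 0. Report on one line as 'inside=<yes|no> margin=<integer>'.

d = (-2, 6),  |d|² = 40;  R = 1+4 = 5,  c = 40−5² = 15
v_rel = (-2, 13),  |v_rel|² = 173;  v_rel·d = (-2)·(-2) + (13)·(6) = 82
173·t² − 164·t + 15 = 0  ⇒  m = 82² − 173·15 = 4129
m = 4129 > 0,  v_rel·d = 82 > 0  ⇒  inside

inside=yes margin=4129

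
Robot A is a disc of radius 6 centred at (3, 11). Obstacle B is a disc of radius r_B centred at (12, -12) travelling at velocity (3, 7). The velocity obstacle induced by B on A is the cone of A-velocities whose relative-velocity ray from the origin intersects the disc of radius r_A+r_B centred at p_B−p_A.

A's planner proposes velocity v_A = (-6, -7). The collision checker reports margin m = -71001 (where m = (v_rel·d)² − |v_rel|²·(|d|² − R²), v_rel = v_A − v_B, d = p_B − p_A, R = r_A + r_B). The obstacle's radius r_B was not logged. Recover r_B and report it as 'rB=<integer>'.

m = -71001
d = (9, -23);  v_rel = (-9, -14),  |v_rel|² = 277
v_rel×d = (-9)·(-23) − (-14)·(9) = 333
since m = R²·277 − 333²:  R² = (110889 + -71001) / 277 = 144
R = √144 = 12  ⇒  r_B = 12 − 6 = 6

rB=6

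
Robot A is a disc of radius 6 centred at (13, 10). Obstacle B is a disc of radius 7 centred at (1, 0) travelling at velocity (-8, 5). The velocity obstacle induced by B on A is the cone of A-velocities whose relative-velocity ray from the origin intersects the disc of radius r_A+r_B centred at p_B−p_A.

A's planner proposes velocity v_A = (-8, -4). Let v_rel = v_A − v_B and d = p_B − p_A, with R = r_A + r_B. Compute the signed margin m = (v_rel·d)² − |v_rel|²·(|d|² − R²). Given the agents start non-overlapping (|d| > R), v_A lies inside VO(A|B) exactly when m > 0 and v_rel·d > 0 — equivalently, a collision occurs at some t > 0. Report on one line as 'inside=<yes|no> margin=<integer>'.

d = (-12, -10),  |d|² = 244;  R = 6+7 = 13,  c = 244−13² = 75
v_rel = (0, -9),  |v_rel|² = 81;  v_rel·d = (0)·(-12) + (-9)·(-10) = 90
81·t² − 180·t + 75 = 0  ⇒  m = 90² − 81·75 = 2025
m = 2025 > 0,  v_rel·d = 90 > 0  ⇒  inside

inside=yes margin=2025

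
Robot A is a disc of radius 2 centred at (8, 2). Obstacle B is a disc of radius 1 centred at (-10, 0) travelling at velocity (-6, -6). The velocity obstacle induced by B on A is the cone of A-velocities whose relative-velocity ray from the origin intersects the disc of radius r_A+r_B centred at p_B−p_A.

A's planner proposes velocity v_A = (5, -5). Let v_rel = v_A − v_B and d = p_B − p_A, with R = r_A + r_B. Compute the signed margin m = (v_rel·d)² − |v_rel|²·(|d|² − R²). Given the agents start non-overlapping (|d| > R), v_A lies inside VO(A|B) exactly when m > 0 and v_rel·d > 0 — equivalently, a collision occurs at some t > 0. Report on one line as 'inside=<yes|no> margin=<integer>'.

d = (-18, -2),  |d|² = 328;  R = 2+1 = 3,  c = 328−3² = 319
v_rel = (11, 1),  |v_rel|² = 122;  v_rel·d = (11)·(-18) + (1)·(-2) = -200
122·t² + 400·t + 319 = 0  ⇒  m = (-200)² − 122·319 = 1082
m = 1082 > 0,  v_rel·d = -200 < 0  ⇒  outside

inside=no margin=1082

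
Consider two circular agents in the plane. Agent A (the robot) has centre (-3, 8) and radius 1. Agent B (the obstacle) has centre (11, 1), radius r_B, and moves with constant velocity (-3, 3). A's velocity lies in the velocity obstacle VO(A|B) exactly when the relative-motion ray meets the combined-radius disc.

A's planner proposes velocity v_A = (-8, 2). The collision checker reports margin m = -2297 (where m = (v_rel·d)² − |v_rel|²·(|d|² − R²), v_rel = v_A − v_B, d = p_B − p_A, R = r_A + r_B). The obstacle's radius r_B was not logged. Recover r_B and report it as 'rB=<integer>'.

m = -2297
d = (14, -7);  v_rel = (-5, -1),  |v_rel|² = 26
v_rel×d = (-5)·(-7) − (-1)·(14) = 49
since m = R²·26 − 49²:  R² = (2401 + -2297) / 26 = 4
R = √4 = 2  ⇒  r_B = 2 − 1 = 1

rB=1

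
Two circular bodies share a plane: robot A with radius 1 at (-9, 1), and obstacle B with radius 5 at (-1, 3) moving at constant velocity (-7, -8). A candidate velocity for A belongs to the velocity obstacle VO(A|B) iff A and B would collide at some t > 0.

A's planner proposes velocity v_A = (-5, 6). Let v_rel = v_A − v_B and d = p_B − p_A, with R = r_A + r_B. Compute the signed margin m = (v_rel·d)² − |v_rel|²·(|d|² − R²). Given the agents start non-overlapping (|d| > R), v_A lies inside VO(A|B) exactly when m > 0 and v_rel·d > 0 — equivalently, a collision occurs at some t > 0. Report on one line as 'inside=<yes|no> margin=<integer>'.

d = (8, 2),  |d|² = 68;  R = 1+5 = 6,  c = 68−6² = 32
v_rel = (2, 14),  |v_rel|² = 200;  v_rel·d = (2)·(8) + (14)·(2) = 44
200·t² − 88·t + 32 = 0  ⇒  m = 44² − 200·32 = -4464
m = -4464 < 0,  v_rel·d = 44 > 0  ⇒  outside

inside=no margin=-4464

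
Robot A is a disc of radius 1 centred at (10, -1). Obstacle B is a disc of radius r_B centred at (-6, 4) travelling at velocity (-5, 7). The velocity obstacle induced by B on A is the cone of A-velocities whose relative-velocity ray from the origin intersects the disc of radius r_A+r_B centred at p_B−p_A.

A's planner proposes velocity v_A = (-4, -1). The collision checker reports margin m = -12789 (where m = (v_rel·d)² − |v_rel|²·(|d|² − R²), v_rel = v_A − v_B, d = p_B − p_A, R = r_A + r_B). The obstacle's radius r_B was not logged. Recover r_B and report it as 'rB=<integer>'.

m = -12789
d = (-16, 5);  v_rel = (1, -8),  |v_rel|² = 65
v_rel×d = (1)·(5) − (-8)·(-16) = -123
since m = R²·65 − (-123)²:  R² = (15129 + -12789) / 65 = 36
R = √36 = 6  ⇒  r_B = 6 − 1 = 5

rB=5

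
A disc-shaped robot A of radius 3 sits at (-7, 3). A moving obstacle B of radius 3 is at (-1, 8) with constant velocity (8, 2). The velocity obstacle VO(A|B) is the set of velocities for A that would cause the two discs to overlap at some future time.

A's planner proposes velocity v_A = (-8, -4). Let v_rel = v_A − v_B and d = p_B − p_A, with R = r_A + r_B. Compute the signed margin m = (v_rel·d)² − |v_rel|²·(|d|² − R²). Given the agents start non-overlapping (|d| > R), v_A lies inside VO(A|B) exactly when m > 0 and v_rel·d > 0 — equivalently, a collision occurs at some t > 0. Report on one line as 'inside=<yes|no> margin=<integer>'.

d = (6, 5),  |d|² = 61;  R = 3+3 = 6,  c = 61−6² = 25
v_rel = (-16, -6),  |v_rel|² = 292;  v_rel·d = (-16)·(6) + (-6)·(5) = -126
292·t² + 252·t + 25 = 0  ⇒  m = (-126)² − 292·25 = 8576
m = 8576 > 0,  v_rel·d = -126 < 0  ⇒  outside

inside=no margin=8576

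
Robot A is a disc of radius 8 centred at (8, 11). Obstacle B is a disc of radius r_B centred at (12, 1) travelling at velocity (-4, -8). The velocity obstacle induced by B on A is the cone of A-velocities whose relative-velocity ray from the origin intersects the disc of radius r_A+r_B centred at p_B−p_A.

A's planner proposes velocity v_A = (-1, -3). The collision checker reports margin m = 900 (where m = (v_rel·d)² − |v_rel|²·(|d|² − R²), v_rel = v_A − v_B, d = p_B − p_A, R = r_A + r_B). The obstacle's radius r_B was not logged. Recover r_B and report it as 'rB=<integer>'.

m = 900
d = (4, -10);  v_rel = (3, 5),  |v_rel|² = 34
v_rel×d = (3)·(-10) − (5)·(4) = -50
since m = R²·34 − (-50)²:  R² = (2500 + 900) / 34 = 100
R = √100 = 10  ⇒  r_B = 10 − 8 = 2

rB=2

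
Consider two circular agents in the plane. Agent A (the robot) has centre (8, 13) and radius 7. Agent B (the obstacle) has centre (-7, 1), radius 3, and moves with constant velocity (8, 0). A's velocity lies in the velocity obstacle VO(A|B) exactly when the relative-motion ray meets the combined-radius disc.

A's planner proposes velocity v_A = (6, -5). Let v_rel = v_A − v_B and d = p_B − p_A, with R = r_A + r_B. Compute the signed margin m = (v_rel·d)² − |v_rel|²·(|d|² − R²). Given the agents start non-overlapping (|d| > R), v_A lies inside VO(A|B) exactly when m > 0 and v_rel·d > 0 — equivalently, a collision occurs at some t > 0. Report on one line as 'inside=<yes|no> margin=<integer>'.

d = (-15, -12),  |d|² = 369;  R = 7+3 = 10,  c = 369−10² = 269
v_rel = (-2, -5),  |v_rel|² = 29;  v_rel·d = (-2)·(-15) + (-5)·(-12) = 90
29·t² − 180·t + 269 = 0  ⇒  m = 90² − 29·269 = 299
m = 299 > 0,  v_rel·d = 90 > 0  ⇒  inside

inside=yes margin=299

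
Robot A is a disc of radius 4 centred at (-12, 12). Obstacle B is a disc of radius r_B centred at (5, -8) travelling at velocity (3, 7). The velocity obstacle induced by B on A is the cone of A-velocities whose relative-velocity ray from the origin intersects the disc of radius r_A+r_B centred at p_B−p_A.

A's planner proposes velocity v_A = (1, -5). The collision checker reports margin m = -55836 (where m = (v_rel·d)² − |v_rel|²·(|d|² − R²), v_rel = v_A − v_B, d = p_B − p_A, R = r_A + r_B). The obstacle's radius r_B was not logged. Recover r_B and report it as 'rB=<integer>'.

m = -55836
d = (17, -20);  v_rel = (-2, -12),  |v_rel|² = 148
v_rel×d = (-2)·(-20) − (-12)·(17) = 244
since m = R²·148 − 244²:  R² = (59536 + -55836) / 148 = 25
R = √25 = 5  ⇒  r_B = 5 − 4 = 1

rB=1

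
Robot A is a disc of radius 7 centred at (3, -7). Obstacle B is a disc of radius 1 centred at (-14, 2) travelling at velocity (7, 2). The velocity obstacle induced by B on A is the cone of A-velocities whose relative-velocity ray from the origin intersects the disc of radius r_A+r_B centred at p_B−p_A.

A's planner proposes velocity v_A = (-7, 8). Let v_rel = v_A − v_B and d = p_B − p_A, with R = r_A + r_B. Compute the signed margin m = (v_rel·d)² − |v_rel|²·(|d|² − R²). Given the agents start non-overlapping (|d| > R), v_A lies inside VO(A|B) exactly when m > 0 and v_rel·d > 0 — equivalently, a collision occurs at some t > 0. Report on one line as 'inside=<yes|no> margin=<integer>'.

d = (-17, 9),  |d|² = 370;  R = 7+1 = 8,  c = 370−8² = 306
v_rel = (-14, 6),  |v_rel|² = 232;  v_rel·d = (-14)·(-17) + (6)·(9) = 292
232·t² − 584·t + 306 = 0  ⇒  m = 292² − 232·306 = 14272
m = 14272 > 0,  v_rel·d = 292 > 0  ⇒  inside

inside=yes margin=14272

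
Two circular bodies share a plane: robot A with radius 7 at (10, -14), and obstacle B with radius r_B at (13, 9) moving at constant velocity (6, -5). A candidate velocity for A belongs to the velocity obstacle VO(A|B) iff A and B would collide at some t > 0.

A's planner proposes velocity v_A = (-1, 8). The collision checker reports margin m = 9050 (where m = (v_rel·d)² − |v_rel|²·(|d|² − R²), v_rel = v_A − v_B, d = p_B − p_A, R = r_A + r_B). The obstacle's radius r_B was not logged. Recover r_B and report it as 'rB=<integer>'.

m = 9050
d = (3, 23);  v_rel = (-7, 13),  |v_rel|² = 218
v_rel×d = (-7)·(23) − (13)·(3) = -200
since m = R²·218 − (-200)²:  R² = (40000 + 9050) / 218 = 225
R = √225 = 15  ⇒  r_B = 15 − 7 = 8

rB=8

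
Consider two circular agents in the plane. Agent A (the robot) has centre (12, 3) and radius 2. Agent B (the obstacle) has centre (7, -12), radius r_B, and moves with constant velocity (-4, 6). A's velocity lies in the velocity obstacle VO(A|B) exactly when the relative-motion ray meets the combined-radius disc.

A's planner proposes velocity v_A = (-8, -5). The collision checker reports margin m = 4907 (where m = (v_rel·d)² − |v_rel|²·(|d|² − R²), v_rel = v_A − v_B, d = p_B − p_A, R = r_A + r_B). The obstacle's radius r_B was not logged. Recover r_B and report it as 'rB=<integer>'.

m = 4907
d = (-5, -15);  v_rel = (-4, -11),  |v_rel|² = 137
v_rel×d = (-4)·(-15) − (-11)·(-5) = 5
since m = R²·137 − 5²:  R² = (25 + 4907) / 137 = 36
R = √36 = 6  ⇒  r_B = 6 − 2 = 4

rB=4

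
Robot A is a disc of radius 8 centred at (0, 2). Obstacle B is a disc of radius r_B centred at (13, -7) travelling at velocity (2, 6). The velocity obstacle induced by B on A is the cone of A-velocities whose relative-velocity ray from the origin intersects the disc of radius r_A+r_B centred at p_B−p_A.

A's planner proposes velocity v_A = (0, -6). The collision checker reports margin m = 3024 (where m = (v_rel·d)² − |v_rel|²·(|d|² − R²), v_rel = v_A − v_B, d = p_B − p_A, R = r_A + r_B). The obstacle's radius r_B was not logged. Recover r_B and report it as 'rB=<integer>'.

m = 3024
d = (13, -9);  v_rel = (-2, -12),  |v_rel|² = 148
v_rel×d = (-2)·(-9) − (-12)·(13) = 174
since m = R²·148 − 174²:  R² = (30276 + 3024) / 148 = 225
R = √225 = 15  ⇒  r_B = 15 − 8 = 7

rB=7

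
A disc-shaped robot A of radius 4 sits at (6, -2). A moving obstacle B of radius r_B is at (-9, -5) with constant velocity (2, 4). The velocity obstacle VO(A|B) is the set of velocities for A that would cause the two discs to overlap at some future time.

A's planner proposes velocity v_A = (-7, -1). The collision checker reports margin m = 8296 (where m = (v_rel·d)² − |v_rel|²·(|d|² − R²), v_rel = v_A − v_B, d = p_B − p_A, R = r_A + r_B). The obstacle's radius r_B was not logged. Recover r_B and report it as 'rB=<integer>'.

m = 8296
d = (-15, -3);  v_rel = (-9, -5),  |v_rel|² = 106
v_rel×d = (-9)·(-3) − (-5)·(-15) = -48
since m = R²·106 − (-48)²:  R² = (2304 + 8296) / 106 = 100
R = √100 = 10  ⇒  r_B = 10 − 4 = 6

rB=6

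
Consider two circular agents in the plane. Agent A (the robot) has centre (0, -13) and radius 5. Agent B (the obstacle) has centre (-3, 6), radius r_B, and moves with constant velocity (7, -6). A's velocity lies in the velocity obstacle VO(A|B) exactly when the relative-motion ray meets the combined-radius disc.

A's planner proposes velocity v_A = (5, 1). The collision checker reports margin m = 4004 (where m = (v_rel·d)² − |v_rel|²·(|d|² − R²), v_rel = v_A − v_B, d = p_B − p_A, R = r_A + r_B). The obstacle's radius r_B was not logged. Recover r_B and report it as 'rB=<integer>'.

m = 4004
d = (-3, 19);  v_rel = (-2, 7),  |v_rel|² = 53
v_rel×d = (-2)·(19) − (7)·(-3) = -17
since m = R²·53 − (-17)²:  R² = (289 + 4004) / 53 = 81
R = √81 = 9  ⇒  r_B = 9 − 5 = 4

rB=4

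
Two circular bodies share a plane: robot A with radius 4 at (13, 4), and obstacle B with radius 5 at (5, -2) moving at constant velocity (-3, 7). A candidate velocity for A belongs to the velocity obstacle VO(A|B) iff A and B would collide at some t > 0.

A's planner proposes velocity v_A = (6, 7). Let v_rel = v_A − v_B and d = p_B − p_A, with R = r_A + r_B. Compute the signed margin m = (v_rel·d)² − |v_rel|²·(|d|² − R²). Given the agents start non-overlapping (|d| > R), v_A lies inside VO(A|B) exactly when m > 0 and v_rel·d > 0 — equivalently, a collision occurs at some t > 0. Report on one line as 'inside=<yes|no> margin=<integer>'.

d = (-8, -6),  |d|² = 100;  R = 4+5 = 9,  c = 100−9² = 19
v_rel = (9, 0),  |v_rel|² = 81;  v_rel·d = (9)·(-8) + (0)·(-6) = -72
81·t² + 144·t + 19 = 0  ⇒  m = (-72)² − 81·19 = 3645
m = 3645 > 0,  v_rel·d = -72 < 0  ⇒  outside

inside=no margin=3645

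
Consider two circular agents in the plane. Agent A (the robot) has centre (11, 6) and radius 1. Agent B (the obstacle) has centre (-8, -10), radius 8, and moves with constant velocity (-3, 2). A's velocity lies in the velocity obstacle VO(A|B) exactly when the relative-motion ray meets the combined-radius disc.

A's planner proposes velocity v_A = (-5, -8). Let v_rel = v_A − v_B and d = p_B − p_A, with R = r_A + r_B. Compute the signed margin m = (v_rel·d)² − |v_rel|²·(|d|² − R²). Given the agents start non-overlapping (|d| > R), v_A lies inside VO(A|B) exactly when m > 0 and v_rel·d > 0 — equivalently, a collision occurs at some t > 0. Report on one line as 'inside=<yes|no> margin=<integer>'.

d = (-19, -16),  |d|² = 617;  R = 1+8 = 9,  c = 617−9² = 536
v_rel = (-2, -10),  |v_rel|² = 104;  v_rel·d = (-2)·(-19) + (-10)·(-16) = 198
104·t² − 396·t + 536 = 0  ⇒  m = 198² − 104·536 = -16540
m = -16540 < 0,  v_rel·d = 198 > 0  ⇒  outside

inside=no margin=-16540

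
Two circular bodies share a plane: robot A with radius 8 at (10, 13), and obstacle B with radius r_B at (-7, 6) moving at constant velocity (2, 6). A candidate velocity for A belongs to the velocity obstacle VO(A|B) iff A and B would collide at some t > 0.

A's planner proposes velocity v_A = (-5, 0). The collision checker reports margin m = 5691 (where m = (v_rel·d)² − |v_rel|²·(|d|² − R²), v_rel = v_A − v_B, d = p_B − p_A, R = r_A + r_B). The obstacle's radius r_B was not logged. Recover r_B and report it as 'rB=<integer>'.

m = 5691
d = (-17, -7);  v_rel = (-7, -6),  |v_rel|² = 85
v_rel×d = (-7)·(-7) − (-6)·(-17) = -53
since m = R²·85 − (-53)²:  R² = (2809 + 5691) / 85 = 100
R = √100 = 10  ⇒  r_B = 10 − 8 = 2

rB=2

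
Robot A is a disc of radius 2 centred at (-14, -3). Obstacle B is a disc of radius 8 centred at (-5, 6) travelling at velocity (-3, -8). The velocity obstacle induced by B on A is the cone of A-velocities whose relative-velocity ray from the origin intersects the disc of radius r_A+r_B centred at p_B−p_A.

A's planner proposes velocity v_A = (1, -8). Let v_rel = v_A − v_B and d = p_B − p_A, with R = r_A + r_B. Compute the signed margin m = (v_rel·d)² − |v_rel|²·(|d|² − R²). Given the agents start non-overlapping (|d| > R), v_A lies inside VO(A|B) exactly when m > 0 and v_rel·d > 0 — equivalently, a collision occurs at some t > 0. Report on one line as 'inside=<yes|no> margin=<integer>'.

d = (9, 9),  |d|² = 162;  R = 2+8 = 10,  c = 162−10² = 62
v_rel = (4, 0),  |v_rel|² = 16;  v_rel·d = (4)·(9) + (0)·(9) = 36
16·t² − 72·t + 62 = 0  ⇒  m = 36² − 16·62 = 304
m = 304 > 0,  v_rel·d = 36 > 0  ⇒  inside

inside=yes margin=304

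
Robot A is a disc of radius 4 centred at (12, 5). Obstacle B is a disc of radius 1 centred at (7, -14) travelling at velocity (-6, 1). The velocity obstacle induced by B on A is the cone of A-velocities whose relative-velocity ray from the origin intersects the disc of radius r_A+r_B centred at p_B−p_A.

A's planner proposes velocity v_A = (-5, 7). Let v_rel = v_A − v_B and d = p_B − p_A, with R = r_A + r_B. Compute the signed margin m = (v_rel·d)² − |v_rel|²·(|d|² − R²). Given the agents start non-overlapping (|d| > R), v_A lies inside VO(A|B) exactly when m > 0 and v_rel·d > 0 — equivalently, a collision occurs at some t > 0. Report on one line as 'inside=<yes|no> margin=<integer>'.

d = (-5, -19),  |d|² = 386;  R = 4+1 = 5,  c = 386−5² = 361
v_rel = (1, 6),  |v_rel|² = 37;  v_rel·d = (1)·(-5) + (6)·(-19) = -119
37·t² + 238·t + 361 = 0  ⇒  m = (-119)² − 37·361 = 804
m = 804 > 0,  v_rel·d = -119 < 0  ⇒  outside

inside=no margin=804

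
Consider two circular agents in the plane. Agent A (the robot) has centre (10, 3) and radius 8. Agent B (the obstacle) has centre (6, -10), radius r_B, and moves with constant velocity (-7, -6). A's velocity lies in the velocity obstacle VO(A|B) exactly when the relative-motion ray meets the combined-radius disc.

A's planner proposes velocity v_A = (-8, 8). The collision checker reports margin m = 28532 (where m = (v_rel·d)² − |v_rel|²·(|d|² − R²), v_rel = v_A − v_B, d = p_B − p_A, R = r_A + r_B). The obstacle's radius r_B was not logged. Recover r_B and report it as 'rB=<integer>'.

m = 28532
d = (-4, -13);  v_rel = (-1, 14),  |v_rel|² = 197
v_rel×d = (-1)·(-13) − (14)·(-4) = 69
since m = R²·197 − 69²:  R² = (4761 + 28532) / 197 = 169
R = √169 = 13  ⇒  r_B = 13 − 8 = 5

rB=5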